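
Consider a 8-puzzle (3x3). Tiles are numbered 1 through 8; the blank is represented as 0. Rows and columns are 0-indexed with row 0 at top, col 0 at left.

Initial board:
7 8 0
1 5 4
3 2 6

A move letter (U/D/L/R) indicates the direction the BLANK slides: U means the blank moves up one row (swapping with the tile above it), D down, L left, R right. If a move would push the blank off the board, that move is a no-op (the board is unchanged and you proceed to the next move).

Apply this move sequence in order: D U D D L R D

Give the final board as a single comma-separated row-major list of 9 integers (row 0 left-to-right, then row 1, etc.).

Answer: 7, 8, 4, 1, 5, 6, 3, 2, 0

Derivation:
After move 1 (D):
7 8 4
1 5 0
3 2 6

After move 2 (U):
7 8 0
1 5 4
3 2 6

After move 3 (D):
7 8 4
1 5 0
3 2 6

After move 4 (D):
7 8 4
1 5 6
3 2 0

After move 5 (L):
7 8 4
1 5 6
3 0 2

After move 6 (R):
7 8 4
1 5 6
3 2 0

After move 7 (D):
7 8 4
1 5 6
3 2 0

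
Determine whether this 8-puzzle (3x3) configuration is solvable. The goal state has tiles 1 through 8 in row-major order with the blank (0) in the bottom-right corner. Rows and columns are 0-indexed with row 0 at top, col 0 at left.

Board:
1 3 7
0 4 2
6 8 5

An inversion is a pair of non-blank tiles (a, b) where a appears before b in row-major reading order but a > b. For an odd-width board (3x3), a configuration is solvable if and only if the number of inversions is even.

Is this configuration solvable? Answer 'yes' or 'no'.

Inversions (pairs i<j in row-major order where tile[i] > tile[j] > 0): 8
8 is even, so the puzzle is solvable.

Answer: yes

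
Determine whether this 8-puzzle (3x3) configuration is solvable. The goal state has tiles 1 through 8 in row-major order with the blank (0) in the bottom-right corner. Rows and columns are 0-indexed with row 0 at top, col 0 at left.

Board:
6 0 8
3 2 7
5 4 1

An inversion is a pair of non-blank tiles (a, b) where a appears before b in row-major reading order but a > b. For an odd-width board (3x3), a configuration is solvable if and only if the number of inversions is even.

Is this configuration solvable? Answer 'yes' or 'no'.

Answer: yes

Derivation:
Inversions (pairs i<j in row-major order where tile[i] > tile[j] > 0): 20
20 is even, so the puzzle is solvable.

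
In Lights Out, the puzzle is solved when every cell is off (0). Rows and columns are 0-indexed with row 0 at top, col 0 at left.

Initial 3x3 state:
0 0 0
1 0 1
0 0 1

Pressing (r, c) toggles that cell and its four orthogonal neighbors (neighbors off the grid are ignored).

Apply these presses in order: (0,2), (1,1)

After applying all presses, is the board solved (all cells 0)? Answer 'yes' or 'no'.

Answer: no

Derivation:
After press 1 at (0,2):
0 1 1
1 0 0
0 0 1

After press 2 at (1,1):
0 0 1
0 1 1
0 1 1

Lights still on: 5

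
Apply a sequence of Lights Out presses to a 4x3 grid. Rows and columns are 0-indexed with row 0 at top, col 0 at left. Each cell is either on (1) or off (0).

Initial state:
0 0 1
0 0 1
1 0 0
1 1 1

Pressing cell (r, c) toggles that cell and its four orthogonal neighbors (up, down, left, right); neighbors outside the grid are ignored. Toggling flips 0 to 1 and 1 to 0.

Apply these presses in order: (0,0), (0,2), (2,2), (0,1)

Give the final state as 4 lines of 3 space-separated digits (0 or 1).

Answer: 0 1 1
1 1 1
1 1 1
1 1 0

Derivation:
After press 1 at (0,0):
1 1 1
1 0 1
1 0 0
1 1 1

After press 2 at (0,2):
1 0 0
1 0 0
1 0 0
1 1 1

After press 3 at (2,2):
1 0 0
1 0 1
1 1 1
1 1 0

After press 4 at (0,1):
0 1 1
1 1 1
1 1 1
1 1 0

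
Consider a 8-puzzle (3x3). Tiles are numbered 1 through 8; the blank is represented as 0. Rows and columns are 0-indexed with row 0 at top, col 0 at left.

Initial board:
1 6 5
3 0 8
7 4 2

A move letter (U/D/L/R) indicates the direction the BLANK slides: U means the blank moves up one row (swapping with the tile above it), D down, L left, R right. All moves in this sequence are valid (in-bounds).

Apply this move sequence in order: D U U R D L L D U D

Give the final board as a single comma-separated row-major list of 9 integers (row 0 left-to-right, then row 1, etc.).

Answer: 1, 5, 8, 7, 3, 6, 0, 4, 2

Derivation:
After move 1 (D):
1 6 5
3 4 8
7 0 2

After move 2 (U):
1 6 5
3 0 8
7 4 2

After move 3 (U):
1 0 5
3 6 8
7 4 2

After move 4 (R):
1 5 0
3 6 8
7 4 2

After move 5 (D):
1 5 8
3 6 0
7 4 2

After move 6 (L):
1 5 8
3 0 6
7 4 2

After move 7 (L):
1 5 8
0 3 6
7 4 2

After move 8 (D):
1 5 8
7 3 6
0 4 2

After move 9 (U):
1 5 8
0 3 6
7 4 2

After move 10 (D):
1 5 8
7 3 6
0 4 2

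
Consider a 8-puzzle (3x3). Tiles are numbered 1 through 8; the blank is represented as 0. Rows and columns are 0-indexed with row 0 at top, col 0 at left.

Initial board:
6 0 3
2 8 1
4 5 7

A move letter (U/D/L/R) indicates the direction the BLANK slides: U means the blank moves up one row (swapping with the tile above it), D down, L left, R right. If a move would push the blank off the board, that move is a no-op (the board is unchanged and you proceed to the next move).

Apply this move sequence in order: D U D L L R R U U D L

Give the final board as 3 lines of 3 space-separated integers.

After move 1 (D):
6 8 3
2 0 1
4 5 7

After move 2 (U):
6 0 3
2 8 1
4 5 7

After move 3 (D):
6 8 3
2 0 1
4 5 7

After move 4 (L):
6 8 3
0 2 1
4 5 7

After move 5 (L):
6 8 3
0 2 1
4 5 7

After move 6 (R):
6 8 3
2 0 1
4 5 7

After move 7 (R):
6 8 3
2 1 0
4 5 7

After move 8 (U):
6 8 0
2 1 3
4 5 7

After move 9 (U):
6 8 0
2 1 3
4 5 7

After move 10 (D):
6 8 3
2 1 0
4 5 7

After move 11 (L):
6 8 3
2 0 1
4 5 7

Answer: 6 8 3
2 0 1
4 5 7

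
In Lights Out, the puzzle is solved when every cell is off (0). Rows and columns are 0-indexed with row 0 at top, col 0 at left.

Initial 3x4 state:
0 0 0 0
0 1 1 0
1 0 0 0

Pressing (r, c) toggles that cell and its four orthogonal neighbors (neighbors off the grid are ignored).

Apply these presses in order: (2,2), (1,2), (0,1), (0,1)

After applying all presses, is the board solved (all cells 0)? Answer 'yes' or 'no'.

Answer: no

Derivation:
After press 1 at (2,2):
0 0 0 0
0 1 0 0
1 1 1 1

After press 2 at (1,2):
0 0 1 0
0 0 1 1
1 1 0 1

After press 3 at (0,1):
1 1 0 0
0 1 1 1
1 1 0 1

After press 4 at (0,1):
0 0 1 0
0 0 1 1
1 1 0 1

Lights still on: 6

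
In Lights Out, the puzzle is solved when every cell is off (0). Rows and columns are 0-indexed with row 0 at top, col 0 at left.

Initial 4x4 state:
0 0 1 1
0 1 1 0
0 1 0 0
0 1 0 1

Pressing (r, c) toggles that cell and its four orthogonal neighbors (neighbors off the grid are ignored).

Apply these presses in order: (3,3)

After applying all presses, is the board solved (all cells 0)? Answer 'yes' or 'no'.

Answer: no

Derivation:
After press 1 at (3,3):
0 0 1 1
0 1 1 0
0 1 0 1
0 1 1 0

Lights still on: 8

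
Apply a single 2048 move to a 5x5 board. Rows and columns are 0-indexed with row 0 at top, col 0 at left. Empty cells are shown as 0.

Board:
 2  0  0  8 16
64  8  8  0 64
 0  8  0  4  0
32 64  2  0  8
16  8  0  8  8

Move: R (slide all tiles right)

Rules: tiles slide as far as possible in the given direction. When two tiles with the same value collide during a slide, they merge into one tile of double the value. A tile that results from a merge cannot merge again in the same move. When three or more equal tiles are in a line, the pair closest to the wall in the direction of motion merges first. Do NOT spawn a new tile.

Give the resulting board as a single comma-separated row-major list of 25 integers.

Answer: 0, 0, 2, 8, 16, 0, 0, 64, 16, 64, 0, 0, 0, 8, 4, 0, 32, 64, 2, 8, 0, 0, 16, 8, 16

Derivation:
Slide right:
row 0: [2, 0, 0, 8, 16] -> [0, 0, 2, 8, 16]
row 1: [64, 8, 8, 0, 64] -> [0, 0, 64, 16, 64]
row 2: [0, 8, 0, 4, 0] -> [0, 0, 0, 8, 4]
row 3: [32, 64, 2, 0, 8] -> [0, 32, 64, 2, 8]
row 4: [16, 8, 0, 8, 8] -> [0, 0, 16, 8, 16]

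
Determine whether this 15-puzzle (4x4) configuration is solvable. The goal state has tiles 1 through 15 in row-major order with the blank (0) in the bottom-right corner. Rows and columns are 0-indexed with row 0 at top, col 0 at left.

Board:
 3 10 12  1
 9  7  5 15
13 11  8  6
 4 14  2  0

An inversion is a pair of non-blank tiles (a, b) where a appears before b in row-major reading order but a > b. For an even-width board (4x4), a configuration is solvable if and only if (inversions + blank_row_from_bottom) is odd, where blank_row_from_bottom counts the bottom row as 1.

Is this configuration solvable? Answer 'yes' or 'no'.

Answer: yes

Derivation:
Inversions: 54
Blank is in row 3 (0-indexed from top), which is row 1 counting from the bottom (bottom = 1).
54 + 1 = 55, which is odd, so the puzzle is solvable.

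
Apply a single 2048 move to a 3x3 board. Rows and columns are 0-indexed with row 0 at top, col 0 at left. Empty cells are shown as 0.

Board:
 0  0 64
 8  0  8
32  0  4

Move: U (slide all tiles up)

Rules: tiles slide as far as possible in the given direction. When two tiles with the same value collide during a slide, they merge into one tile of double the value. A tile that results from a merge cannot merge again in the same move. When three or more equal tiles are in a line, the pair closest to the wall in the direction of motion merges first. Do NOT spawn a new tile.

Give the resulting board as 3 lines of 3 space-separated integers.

Slide up:
col 0: [0, 8, 32] -> [8, 32, 0]
col 1: [0, 0, 0] -> [0, 0, 0]
col 2: [64, 8, 4] -> [64, 8, 4]

Answer:  8  0 64
32  0  8
 0  0  4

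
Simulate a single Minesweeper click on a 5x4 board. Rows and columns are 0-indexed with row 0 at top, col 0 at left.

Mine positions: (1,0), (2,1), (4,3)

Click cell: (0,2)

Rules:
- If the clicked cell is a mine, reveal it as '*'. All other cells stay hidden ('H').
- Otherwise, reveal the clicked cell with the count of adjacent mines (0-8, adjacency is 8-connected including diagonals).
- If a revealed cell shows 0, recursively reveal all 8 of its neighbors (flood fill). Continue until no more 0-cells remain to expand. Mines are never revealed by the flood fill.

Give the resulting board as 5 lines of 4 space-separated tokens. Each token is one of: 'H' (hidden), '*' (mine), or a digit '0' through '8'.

H 1 0 0
H 2 1 0
H H 1 0
H H 2 1
H H H H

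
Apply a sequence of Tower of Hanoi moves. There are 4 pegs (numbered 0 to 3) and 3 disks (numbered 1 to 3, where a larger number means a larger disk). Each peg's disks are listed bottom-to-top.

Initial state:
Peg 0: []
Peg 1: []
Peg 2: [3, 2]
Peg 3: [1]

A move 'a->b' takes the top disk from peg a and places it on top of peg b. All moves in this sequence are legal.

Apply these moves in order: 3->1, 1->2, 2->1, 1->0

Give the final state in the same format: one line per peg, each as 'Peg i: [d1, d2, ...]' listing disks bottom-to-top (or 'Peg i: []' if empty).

After move 1 (3->1):
Peg 0: []
Peg 1: [1]
Peg 2: [3, 2]
Peg 3: []

After move 2 (1->2):
Peg 0: []
Peg 1: []
Peg 2: [3, 2, 1]
Peg 3: []

After move 3 (2->1):
Peg 0: []
Peg 1: [1]
Peg 2: [3, 2]
Peg 3: []

After move 4 (1->0):
Peg 0: [1]
Peg 1: []
Peg 2: [3, 2]
Peg 3: []

Answer: Peg 0: [1]
Peg 1: []
Peg 2: [3, 2]
Peg 3: []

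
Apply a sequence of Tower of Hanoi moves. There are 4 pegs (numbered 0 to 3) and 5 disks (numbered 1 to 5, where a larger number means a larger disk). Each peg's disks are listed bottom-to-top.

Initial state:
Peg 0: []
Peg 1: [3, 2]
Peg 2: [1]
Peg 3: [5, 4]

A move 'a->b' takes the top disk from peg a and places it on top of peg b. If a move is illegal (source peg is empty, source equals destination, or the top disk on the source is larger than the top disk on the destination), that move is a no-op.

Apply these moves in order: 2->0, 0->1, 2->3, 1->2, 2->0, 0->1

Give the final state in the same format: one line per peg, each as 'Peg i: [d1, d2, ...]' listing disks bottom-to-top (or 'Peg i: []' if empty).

Answer: Peg 0: []
Peg 1: [3, 2, 1]
Peg 2: []
Peg 3: [5, 4]

Derivation:
After move 1 (2->0):
Peg 0: [1]
Peg 1: [3, 2]
Peg 2: []
Peg 3: [5, 4]

After move 2 (0->1):
Peg 0: []
Peg 1: [3, 2, 1]
Peg 2: []
Peg 3: [5, 4]

After move 3 (2->3):
Peg 0: []
Peg 1: [3, 2, 1]
Peg 2: []
Peg 3: [5, 4]

After move 4 (1->2):
Peg 0: []
Peg 1: [3, 2]
Peg 2: [1]
Peg 3: [5, 4]

After move 5 (2->0):
Peg 0: [1]
Peg 1: [3, 2]
Peg 2: []
Peg 3: [5, 4]

After move 6 (0->1):
Peg 0: []
Peg 1: [3, 2, 1]
Peg 2: []
Peg 3: [5, 4]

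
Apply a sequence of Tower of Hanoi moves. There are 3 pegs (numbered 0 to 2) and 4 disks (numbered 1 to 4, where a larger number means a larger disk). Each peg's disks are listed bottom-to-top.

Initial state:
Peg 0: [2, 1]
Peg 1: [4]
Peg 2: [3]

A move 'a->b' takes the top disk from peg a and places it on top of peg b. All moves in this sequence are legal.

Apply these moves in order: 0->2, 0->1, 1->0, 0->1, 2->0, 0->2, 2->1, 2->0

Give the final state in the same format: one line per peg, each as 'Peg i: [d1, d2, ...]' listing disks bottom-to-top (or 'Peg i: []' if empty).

After move 1 (0->2):
Peg 0: [2]
Peg 1: [4]
Peg 2: [3, 1]

After move 2 (0->1):
Peg 0: []
Peg 1: [4, 2]
Peg 2: [3, 1]

After move 3 (1->0):
Peg 0: [2]
Peg 1: [4]
Peg 2: [3, 1]

After move 4 (0->1):
Peg 0: []
Peg 1: [4, 2]
Peg 2: [3, 1]

After move 5 (2->0):
Peg 0: [1]
Peg 1: [4, 2]
Peg 2: [3]

After move 6 (0->2):
Peg 0: []
Peg 1: [4, 2]
Peg 2: [3, 1]

After move 7 (2->1):
Peg 0: []
Peg 1: [4, 2, 1]
Peg 2: [3]

After move 8 (2->0):
Peg 0: [3]
Peg 1: [4, 2, 1]
Peg 2: []

Answer: Peg 0: [3]
Peg 1: [4, 2, 1]
Peg 2: []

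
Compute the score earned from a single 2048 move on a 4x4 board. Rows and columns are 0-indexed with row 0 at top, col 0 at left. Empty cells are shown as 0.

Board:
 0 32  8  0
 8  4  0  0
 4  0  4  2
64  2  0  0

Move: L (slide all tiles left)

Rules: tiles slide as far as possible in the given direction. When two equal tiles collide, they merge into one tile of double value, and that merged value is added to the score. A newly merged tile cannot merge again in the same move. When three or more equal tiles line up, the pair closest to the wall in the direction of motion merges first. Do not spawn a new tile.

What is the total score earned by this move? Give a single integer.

Answer: 8

Derivation:
Slide left:
row 0: [0, 32, 8, 0] -> [32, 8, 0, 0]  score +0 (running 0)
row 1: [8, 4, 0, 0] -> [8, 4, 0, 0]  score +0 (running 0)
row 2: [4, 0, 4, 2] -> [8, 2, 0, 0]  score +8 (running 8)
row 3: [64, 2, 0, 0] -> [64, 2, 0, 0]  score +0 (running 8)
Board after move:
32  8  0  0
 8  4  0  0
 8  2  0  0
64  2  0  0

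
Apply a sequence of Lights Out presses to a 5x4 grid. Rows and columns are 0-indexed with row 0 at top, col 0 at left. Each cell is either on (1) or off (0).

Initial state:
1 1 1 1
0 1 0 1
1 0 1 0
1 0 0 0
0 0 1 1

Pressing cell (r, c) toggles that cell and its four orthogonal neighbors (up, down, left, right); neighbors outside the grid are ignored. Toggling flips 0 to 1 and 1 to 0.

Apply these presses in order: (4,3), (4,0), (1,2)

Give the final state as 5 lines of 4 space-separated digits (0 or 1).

Answer: 1 1 0 1
0 0 1 0
1 0 0 0
0 0 0 1
1 1 0 0

Derivation:
After press 1 at (4,3):
1 1 1 1
0 1 0 1
1 0 1 0
1 0 0 1
0 0 0 0

After press 2 at (4,0):
1 1 1 1
0 1 0 1
1 0 1 0
0 0 0 1
1 1 0 0

After press 3 at (1,2):
1 1 0 1
0 0 1 0
1 0 0 0
0 0 0 1
1 1 0 0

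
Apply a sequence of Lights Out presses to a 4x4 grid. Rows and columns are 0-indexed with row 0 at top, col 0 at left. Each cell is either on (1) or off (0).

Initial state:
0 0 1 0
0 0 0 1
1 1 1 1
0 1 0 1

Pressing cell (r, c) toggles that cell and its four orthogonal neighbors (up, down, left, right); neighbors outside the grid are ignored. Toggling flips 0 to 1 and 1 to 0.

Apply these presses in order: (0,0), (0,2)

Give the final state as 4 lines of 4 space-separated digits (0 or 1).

After press 1 at (0,0):
1 1 1 0
1 0 0 1
1 1 1 1
0 1 0 1

After press 2 at (0,2):
1 0 0 1
1 0 1 1
1 1 1 1
0 1 0 1

Answer: 1 0 0 1
1 0 1 1
1 1 1 1
0 1 0 1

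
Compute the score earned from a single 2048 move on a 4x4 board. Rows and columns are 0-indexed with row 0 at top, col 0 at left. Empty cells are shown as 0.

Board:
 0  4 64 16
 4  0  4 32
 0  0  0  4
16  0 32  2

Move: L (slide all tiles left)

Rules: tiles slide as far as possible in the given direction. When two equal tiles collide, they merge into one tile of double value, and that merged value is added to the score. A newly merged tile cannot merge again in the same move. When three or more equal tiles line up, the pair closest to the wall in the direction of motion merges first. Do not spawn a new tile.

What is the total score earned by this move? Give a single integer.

Slide left:
row 0: [0, 4, 64, 16] -> [4, 64, 16, 0]  score +0 (running 0)
row 1: [4, 0, 4, 32] -> [8, 32, 0, 0]  score +8 (running 8)
row 2: [0, 0, 0, 4] -> [4, 0, 0, 0]  score +0 (running 8)
row 3: [16, 0, 32, 2] -> [16, 32, 2, 0]  score +0 (running 8)
Board after move:
 4 64 16  0
 8 32  0  0
 4  0  0  0
16 32  2  0

Answer: 8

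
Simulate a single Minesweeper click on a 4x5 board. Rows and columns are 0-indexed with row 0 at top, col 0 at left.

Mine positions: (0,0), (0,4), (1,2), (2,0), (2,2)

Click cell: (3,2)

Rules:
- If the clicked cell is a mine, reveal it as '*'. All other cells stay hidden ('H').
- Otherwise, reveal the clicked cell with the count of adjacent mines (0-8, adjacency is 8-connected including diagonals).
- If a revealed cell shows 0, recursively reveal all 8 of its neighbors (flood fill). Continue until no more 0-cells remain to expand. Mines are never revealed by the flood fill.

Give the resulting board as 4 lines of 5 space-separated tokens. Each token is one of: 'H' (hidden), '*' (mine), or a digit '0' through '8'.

H H H H H
H H H H H
H H H H H
H H 1 H H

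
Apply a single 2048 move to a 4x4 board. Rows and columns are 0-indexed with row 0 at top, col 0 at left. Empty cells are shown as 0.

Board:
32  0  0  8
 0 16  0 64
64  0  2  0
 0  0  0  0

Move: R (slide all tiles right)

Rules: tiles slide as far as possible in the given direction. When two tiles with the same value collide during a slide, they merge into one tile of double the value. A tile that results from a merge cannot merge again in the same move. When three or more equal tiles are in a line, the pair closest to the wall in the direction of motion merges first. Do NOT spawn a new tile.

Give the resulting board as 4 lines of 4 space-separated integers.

Slide right:
row 0: [32, 0, 0, 8] -> [0, 0, 32, 8]
row 1: [0, 16, 0, 64] -> [0, 0, 16, 64]
row 2: [64, 0, 2, 0] -> [0, 0, 64, 2]
row 3: [0, 0, 0, 0] -> [0, 0, 0, 0]

Answer:  0  0 32  8
 0  0 16 64
 0  0 64  2
 0  0  0  0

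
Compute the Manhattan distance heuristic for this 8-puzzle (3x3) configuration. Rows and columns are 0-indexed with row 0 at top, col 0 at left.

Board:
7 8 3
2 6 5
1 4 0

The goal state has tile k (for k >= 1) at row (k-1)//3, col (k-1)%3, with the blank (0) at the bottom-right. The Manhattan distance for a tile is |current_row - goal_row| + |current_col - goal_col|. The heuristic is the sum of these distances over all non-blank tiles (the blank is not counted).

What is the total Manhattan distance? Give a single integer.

Tile 7: at (0,0), goal (2,0), distance |0-2|+|0-0| = 2
Tile 8: at (0,1), goal (2,1), distance |0-2|+|1-1| = 2
Tile 3: at (0,2), goal (0,2), distance |0-0|+|2-2| = 0
Tile 2: at (1,0), goal (0,1), distance |1-0|+|0-1| = 2
Tile 6: at (1,1), goal (1,2), distance |1-1|+|1-2| = 1
Tile 5: at (1,2), goal (1,1), distance |1-1|+|2-1| = 1
Tile 1: at (2,0), goal (0,0), distance |2-0|+|0-0| = 2
Tile 4: at (2,1), goal (1,0), distance |2-1|+|1-0| = 2
Sum: 2 + 2 + 0 + 2 + 1 + 1 + 2 + 2 = 12

Answer: 12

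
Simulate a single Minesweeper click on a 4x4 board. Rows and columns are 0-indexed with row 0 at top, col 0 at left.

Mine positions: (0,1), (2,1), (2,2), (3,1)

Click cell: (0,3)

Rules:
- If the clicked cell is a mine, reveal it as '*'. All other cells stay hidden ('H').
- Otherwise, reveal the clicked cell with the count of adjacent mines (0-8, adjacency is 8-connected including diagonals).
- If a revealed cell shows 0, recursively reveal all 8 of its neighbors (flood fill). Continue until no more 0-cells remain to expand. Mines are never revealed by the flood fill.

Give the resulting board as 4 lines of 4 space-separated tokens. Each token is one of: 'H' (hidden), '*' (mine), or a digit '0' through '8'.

H H 1 0
H H 3 1
H H H H
H H H H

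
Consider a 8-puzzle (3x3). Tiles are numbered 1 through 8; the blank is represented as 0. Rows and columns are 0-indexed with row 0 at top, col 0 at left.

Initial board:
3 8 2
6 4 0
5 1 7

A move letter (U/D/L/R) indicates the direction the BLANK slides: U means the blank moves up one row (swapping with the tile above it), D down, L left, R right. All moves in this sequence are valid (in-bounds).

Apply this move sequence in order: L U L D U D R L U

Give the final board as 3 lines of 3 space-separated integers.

After move 1 (L):
3 8 2
6 0 4
5 1 7

After move 2 (U):
3 0 2
6 8 4
5 1 7

After move 3 (L):
0 3 2
6 8 4
5 1 7

After move 4 (D):
6 3 2
0 8 4
5 1 7

After move 5 (U):
0 3 2
6 8 4
5 1 7

After move 6 (D):
6 3 2
0 8 4
5 1 7

After move 7 (R):
6 3 2
8 0 4
5 1 7

After move 8 (L):
6 3 2
0 8 4
5 1 7

After move 9 (U):
0 3 2
6 8 4
5 1 7

Answer: 0 3 2
6 8 4
5 1 7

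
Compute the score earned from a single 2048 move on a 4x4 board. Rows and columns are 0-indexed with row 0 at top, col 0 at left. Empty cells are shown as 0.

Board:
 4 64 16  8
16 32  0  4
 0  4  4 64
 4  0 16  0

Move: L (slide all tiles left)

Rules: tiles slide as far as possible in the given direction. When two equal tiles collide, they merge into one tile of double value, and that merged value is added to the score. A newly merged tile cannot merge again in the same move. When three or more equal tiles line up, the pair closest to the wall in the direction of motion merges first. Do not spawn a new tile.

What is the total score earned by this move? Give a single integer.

Answer: 8

Derivation:
Slide left:
row 0: [4, 64, 16, 8] -> [4, 64, 16, 8]  score +0 (running 0)
row 1: [16, 32, 0, 4] -> [16, 32, 4, 0]  score +0 (running 0)
row 2: [0, 4, 4, 64] -> [8, 64, 0, 0]  score +8 (running 8)
row 3: [4, 0, 16, 0] -> [4, 16, 0, 0]  score +0 (running 8)
Board after move:
 4 64 16  8
16 32  4  0
 8 64  0  0
 4 16  0  0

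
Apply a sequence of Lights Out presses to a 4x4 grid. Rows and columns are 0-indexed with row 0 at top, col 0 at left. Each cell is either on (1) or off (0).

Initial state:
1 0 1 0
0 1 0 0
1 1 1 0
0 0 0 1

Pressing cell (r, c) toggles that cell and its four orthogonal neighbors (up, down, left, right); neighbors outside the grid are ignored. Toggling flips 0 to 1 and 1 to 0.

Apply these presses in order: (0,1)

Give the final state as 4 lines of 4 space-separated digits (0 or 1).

After press 1 at (0,1):
0 1 0 0
0 0 0 0
1 1 1 0
0 0 0 1

Answer: 0 1 0 0
0 0 0 0
1 1 1 0
0 0 0 1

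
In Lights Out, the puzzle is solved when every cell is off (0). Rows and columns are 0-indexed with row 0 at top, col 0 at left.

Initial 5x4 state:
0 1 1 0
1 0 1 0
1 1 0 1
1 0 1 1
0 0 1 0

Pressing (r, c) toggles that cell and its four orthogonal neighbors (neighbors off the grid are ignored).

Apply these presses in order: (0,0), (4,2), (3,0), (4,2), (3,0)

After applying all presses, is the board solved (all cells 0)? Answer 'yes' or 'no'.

After press 1 at (0,0):
1 0 1 0
0 0 1 0
1 1 0 1
1 0 1 1
0 0 1 0

After press 2 at (4,2):
1 0 1 0
0 0 1 0
1 1 0 1
1 0 0 1
0 1 0 1

After press 3 at (3,0):
1 0 1 0
0 0 1 0
0 1 0 1
0 1 0 1
1 1 0 1

After press 4 at (4,2):
1 0 1 0
0 0 1 0
0 1 0 1
0 1 1 1
1 0 1 0

After press 5 at (3,0):
1 0 1 0
0 0 1 0
1 1 0 1
1 0 1 1
0 0 1 0

Lights still on: 10

Answer: no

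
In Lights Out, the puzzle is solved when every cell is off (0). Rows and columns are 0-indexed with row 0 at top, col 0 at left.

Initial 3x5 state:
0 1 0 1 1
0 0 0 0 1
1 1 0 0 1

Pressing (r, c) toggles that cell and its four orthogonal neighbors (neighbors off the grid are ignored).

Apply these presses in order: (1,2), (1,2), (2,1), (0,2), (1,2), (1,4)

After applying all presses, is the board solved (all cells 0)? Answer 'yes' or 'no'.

After press 1 at (1,2):
0 1 1 1 1
0 1 1 1 1
1 1 1 0 1

After press 2 at (1,2):
0 1 0 1 1
0 0 0 0 1
1 1 0 0 1

After press 3 at (2,1):
0 1 0 1 1
0 1 0 0 1
0 0 1 0 1

After press 4 at (0,2):
0 0 1 0 1
0 1 1 0 1
0 0 1 0 1

After press 5 at (1,2):
0 0 0 0 1
0 0 0 1 1
0 0 0 0 1

After press 6 at (1,4):
0 0 0 0 0
0 0 0 0 0
0 0 0 0 0

Lights still on: 0

Answer: yes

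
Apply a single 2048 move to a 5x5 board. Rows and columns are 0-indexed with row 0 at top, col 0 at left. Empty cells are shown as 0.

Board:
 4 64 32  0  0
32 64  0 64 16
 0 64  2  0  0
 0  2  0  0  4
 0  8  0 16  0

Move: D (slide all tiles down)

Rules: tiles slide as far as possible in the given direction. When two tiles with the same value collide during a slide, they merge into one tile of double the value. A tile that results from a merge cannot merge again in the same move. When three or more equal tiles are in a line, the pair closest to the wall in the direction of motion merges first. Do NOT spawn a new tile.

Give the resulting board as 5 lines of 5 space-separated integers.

Slide down:
col 0: [4, 32, 0, 0, 0] -> [0, 0, 0, 4, 32]
col 1: [64, 64, 64, 2, 8] -> [0, 64, 128, 2, 8]
col 2: [32, 0, 2, 0, 0] -> [0, 0, 0, 32, 2]
col 3: [0, 64, 0, 0, 16] -> [0, 0, 0, 64, 16]
col 4: [0, 16, 0, 4, 0] -> [0, 0, 0, 16, 4]

Answer:   0   0   0   0   0
  0  64   0   0   0
  0 128   0   0   0
  4   2  32  64  16
 32   8   2  16   4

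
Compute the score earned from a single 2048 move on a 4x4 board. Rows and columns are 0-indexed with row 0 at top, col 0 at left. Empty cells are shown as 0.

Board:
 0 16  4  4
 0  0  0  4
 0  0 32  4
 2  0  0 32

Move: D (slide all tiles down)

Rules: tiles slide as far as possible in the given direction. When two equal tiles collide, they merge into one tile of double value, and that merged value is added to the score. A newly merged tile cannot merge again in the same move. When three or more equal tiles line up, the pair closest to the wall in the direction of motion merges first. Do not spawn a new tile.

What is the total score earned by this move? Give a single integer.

Slide down:
col 0: [0, 0, 0, 2] -> [0, 0, 0, 2]  score +0 (running 0)
col 1: [16, 0, 0, 0] -> [0, 0, 0, 16]  score +0 (running 0)
col 2: [4, 0, 32, 0] -> [0, 0, 4, 32]  score +0 (running 0)
col 3: [4, 4, 4, 32] -> [0, 4, 8, 32]  score +8 (running 8)
Board after move:
 0  0  0  0
 0  0  0  4
 0  0  4  8
 2 16 32 32

Answer: 8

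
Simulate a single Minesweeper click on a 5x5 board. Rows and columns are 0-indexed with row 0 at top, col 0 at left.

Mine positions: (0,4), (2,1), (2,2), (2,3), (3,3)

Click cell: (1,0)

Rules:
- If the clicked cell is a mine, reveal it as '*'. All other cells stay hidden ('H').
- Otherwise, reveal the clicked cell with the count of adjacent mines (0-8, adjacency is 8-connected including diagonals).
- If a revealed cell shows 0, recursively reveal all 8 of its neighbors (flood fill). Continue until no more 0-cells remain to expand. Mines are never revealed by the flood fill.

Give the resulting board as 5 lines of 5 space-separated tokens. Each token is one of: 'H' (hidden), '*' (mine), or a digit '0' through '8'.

H H H H H
1 H H H H
H H H H H
H H H H H
H H H H H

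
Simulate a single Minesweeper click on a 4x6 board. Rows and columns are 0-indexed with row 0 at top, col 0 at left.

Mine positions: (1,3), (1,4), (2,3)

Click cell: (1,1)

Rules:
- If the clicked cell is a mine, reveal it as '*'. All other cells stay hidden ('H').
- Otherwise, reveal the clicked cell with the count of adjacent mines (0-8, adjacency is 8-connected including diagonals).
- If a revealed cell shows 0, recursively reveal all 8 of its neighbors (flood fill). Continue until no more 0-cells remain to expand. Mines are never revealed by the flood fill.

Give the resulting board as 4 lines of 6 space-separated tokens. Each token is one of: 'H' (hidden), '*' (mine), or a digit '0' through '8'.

0 0 1 H H H
0 0 2 H H H
0 0 2 H H H
0 0 1 H H H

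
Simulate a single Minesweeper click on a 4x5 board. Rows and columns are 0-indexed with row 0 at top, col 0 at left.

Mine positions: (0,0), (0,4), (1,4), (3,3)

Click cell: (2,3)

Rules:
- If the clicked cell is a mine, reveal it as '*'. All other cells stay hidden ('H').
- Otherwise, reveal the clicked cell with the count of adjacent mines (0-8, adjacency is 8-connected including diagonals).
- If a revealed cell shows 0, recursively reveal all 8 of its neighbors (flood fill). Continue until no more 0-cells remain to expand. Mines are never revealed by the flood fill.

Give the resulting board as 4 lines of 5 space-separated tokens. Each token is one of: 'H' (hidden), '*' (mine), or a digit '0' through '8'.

H H H H H
H H H H H
H H H 2 H
H H H H H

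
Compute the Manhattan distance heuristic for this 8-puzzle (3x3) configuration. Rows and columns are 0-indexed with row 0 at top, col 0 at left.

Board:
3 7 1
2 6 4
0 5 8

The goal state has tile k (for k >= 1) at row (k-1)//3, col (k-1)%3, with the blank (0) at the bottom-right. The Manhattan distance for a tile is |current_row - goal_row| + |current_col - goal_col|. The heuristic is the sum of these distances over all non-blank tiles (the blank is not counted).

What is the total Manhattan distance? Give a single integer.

Tile 3: (0,0)->(0,2) = 2
Tile 7: (0,1)->(2,0) = 3
Tile 1: (0,2)->(0,0) = 2
Tile 2: (1,0)->(0,1) = 2
Tile 6: (1,1)->(1,2) = 1
Tile 4: (1,2)->(1,0) = 2
Tile 5: (2,1)->(1,1) = 1
Tile 8: (2,2)->(2,1) = 1
Sum: 2 + 3 + 2 + 2 + 1 + 2 + 1 + 1 = 14

Answer: 14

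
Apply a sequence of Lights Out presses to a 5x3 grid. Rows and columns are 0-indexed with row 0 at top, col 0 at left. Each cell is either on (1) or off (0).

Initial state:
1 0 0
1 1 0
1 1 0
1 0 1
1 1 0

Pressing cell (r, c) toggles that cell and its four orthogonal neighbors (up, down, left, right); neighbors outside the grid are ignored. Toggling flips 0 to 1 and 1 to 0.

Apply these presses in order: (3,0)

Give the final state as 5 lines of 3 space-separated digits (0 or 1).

Answer: 1 0 0
1 1 0
0 1 0
0 1 1
0 1 0

Derivation:
After press 1 at (3,0):
1 0 0
1 1 0
0 1 0
0 1 1
0 1 0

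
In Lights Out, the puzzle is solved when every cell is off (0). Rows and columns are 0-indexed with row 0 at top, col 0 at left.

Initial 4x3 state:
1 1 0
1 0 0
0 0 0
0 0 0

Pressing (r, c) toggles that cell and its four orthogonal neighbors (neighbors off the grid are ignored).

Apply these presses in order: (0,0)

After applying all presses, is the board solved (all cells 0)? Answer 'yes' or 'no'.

Answer: yes

Derivation:
After press 1 at (0,0):
0 0 0
0 0 0
0 0 0
0 0 0

Lights still on: 0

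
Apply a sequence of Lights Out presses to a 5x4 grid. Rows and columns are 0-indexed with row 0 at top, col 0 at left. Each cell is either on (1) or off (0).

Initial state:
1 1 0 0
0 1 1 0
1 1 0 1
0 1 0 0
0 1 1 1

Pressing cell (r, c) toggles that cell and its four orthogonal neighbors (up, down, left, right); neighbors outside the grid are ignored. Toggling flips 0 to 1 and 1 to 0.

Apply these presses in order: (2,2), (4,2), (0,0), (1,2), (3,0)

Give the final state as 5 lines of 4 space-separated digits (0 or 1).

After press 1 at (2,2):
1 1 0 0
0 1 0 0
1 0 1 0
0 1 1 0
0 1 1 1

After press 2 at (4,2):
1 1 0 0
0 1 0 0
1 0 1 0
0 1 0 0
0 0 0 0

After press 3 at (0,0):
0 0 0 0
1 1 0 0
1 0 1 0
0 1 0 0
0 0 0 0

After press 4 at (1,2):
0 0 1 0
1 0 1 1
1 0 0 0
0 1 0 0
0 0 0 0

After press 5 at (3,0):
0 0 1 0
1 0 1 1
0 0 0 0
1 0 0 0
1 0 0 0

Answer: 0 0 1 0
1 0 1 1
0 0 0 0
1 0 0 0
1 0 0 0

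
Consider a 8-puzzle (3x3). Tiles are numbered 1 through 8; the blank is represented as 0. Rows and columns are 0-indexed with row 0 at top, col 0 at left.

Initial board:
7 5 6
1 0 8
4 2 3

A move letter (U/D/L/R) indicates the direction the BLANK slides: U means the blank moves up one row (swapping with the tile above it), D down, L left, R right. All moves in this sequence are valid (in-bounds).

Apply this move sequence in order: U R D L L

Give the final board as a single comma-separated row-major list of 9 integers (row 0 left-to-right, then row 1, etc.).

After move 1 (U):
7 0 6
1 5 8
4 2 3

After move 2 (R):
7 6 0
1 5 8
4 2 3

After move 3 (D):
7 6 8
1 5 0
4 2 3

After move 4 (L):
7 6 8
1 0 5
4 2 3

After move 5 (L):
7 6 8
0 1 5
4 2 3

Answer: 7, 6, 8, 0, 1, 5, 4, 2, 3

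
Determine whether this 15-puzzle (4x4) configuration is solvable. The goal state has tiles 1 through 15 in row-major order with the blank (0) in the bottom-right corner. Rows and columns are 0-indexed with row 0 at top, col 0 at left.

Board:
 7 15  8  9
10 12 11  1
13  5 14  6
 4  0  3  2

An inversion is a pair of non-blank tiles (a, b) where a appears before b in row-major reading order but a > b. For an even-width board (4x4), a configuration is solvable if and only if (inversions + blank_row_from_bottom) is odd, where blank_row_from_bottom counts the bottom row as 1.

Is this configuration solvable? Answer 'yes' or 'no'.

Inversions: 68
Blank is in row 3 (0-indexed from top), which is row 1 counting from the bottom (bottom = 1).
68 + 1 = 69, which is odd, so the puzzle is solvable.

Answer: yes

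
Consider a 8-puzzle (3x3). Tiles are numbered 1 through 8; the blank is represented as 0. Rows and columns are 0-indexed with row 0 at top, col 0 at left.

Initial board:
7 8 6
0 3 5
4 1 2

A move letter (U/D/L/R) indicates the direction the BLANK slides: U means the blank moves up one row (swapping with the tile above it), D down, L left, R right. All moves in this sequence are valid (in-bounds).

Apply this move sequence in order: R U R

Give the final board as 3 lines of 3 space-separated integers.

After move 1 (R):
7 8 6
3 0 5
4 1 2

After move 2 (U):
7 0 6
3 8 5
4 1 2

After move 3 (R):
7 6 0
3 8 5
4 1 2

Answer: 7 6 0
3 8 5
4 1 2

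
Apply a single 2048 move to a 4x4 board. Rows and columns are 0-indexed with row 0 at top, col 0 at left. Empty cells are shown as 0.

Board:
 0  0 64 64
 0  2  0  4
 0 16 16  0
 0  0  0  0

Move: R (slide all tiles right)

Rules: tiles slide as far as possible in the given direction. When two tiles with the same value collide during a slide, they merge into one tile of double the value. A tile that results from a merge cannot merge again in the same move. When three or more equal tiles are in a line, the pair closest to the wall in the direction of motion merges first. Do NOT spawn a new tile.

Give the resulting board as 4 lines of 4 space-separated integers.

Answer:   0   0   0 128
  0   0   2   4
  0   0   0  32
  0   0   0   0

Derivation:
Slide right:
row 0: [0, 0, 64, 64] -> [0, 0, 0, 128]
row 1: [0, 2, 0, 4] -> [0, 0, 2, 4]
row 2: [0, 16, 16, 0] -> [0, 0, 0, 32]
row 3: [0, 0, 0, 0] -> [0, 0, 0, 0]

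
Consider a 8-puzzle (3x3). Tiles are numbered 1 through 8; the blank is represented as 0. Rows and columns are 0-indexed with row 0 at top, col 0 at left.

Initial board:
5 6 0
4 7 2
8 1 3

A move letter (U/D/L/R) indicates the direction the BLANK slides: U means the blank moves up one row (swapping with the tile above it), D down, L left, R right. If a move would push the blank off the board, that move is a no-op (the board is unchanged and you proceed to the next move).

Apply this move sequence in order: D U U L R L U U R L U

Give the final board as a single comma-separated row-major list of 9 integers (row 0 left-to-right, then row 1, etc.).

Answer: 5, 0, 6, 4, 7, 2, 8, 1, 3

Derivation:
After move 1 (D):
5 6 2
4 7 0
8 1 3

After move 2 (U):
5 6 0
4 7 2
8 1 3

After move 3 (U):
5 6 0
4 7 2
8 1 3

After move 4 (L):
5 0 6
4 7 2
8 1 3

After move 5 (R):
5 6 0
4 7 2
8 1 3

After move 6 (L):
5 0 6
4 7 2
8 1 3

After move 7 (U):
5 0 6
4 7 2
8 1 3

After move 8 (U):
5 0 6
4 7 2
8 1 3

After move 9 (R):
5 6 0
4 7 2
8 1 3

After move 10 (L):
5 0 6
4 7 2
8 1 3

After move 11 (U):
5 0 6
4 7 2
8 1 3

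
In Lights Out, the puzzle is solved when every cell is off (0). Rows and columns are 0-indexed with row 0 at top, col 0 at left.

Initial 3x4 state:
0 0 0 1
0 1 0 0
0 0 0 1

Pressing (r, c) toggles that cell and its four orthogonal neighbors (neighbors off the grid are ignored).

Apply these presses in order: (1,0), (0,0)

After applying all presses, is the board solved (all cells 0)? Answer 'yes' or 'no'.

Answer: no

Derivation:
After press 1 at (1,0):
1 0 0 1
1 0 0 0
1 0 0 1

After press 2 at (0,0):
0 1 0 1
0 0 0 0
1 0 0 1

Lights still on: 4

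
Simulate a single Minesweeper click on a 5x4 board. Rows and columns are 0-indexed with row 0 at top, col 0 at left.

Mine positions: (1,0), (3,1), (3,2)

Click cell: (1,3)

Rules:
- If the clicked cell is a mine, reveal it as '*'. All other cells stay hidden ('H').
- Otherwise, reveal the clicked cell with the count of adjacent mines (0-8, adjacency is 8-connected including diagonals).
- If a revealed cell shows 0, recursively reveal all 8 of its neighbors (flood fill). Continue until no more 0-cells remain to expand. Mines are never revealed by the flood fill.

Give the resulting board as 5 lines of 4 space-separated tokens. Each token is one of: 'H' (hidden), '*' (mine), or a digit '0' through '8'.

H 1 0 0
H 1 0 0
H 3 2 1
H H H H
H H H H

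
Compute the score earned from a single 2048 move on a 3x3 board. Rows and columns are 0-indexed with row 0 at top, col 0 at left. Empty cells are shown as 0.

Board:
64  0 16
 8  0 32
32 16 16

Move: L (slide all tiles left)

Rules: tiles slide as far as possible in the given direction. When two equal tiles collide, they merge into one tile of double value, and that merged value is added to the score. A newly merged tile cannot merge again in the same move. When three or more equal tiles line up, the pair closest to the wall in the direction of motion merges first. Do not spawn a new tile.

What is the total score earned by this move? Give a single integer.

Answer: 32

Derivation:
Slide left:
row 0: [64, 0, 16] -> [64, 16, 0]  score +0 (running 0)
row 1: [8, 0, 32] -> [8, 32, 0]  score +0 (running 0)
row 2: [32, 16, 16] -> [32, 32, 0]  score +32 (running 32)
Board after move:
64 16  0
 8 32  0
32 32  0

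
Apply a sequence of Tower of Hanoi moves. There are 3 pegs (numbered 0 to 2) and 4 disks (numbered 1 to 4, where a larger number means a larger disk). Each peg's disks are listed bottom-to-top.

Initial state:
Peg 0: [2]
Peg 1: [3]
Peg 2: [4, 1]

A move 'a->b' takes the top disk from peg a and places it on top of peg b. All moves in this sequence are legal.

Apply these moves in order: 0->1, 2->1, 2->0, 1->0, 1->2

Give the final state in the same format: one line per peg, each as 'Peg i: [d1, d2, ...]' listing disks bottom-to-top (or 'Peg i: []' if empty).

Answer: Peg 0: [4, 1]
Peg 1: [3]
Peg 2: [2]

Derivation:
After move 1 (0->1):
Peg 0: []
Peg 1: [3, 2]
Peg 2: [4, 1]

After move 2 (2->1):
Peg 0: []
Peg 1: [3, 2, 1]
Peg 2: [4]

After move 3 (2->0):
Peg 0: [4]
Peg 1: [3, 2, 1]
Peg 2: []

After move 4 (1->0):
Peg 0: [4, 1]
Peg 1: [3, 2]
Peg 2: []

After move 5 (1->2):
Peg 0: [4, 1]
Peg 1: [3]
Peg 2: [2]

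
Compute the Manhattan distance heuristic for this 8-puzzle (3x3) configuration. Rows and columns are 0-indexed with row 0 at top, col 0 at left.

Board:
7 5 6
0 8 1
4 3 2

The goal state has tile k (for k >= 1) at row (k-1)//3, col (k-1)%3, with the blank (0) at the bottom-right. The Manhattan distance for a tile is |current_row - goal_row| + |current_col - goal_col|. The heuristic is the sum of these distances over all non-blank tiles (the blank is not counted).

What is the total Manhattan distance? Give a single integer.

Tile 7: at (0,0), goal (2,0), distance |0-2|+|0-0| = 2
Tile 5: at (0,1), goal (1,1), distance |0-1|+|1-1| = 1
Tile 6: at (0,2), goal (1,2), distance |0-1|+|2-2| = 1
Tile 8: at (1,1), goal (2,1), distance |1-2|+|1-1| = 1
Tile 1: at (1,2), goal (0,0), distance |1-0|+|2-0| = 3
Tile 4: at (2,0), goal (1,0), distance |2-1|+|0-0| = 1
Tile 3: at (2,1), goal (0,2), distance |2-0|+|1-2| = 3
Tile 2: at (2,2), goal (0,1), distance |2-0|+|2-1| = 3
Sum: 2 + 1 + 1 + 1 + 3 + 1 + 3 + 3 = 15

Answer: 15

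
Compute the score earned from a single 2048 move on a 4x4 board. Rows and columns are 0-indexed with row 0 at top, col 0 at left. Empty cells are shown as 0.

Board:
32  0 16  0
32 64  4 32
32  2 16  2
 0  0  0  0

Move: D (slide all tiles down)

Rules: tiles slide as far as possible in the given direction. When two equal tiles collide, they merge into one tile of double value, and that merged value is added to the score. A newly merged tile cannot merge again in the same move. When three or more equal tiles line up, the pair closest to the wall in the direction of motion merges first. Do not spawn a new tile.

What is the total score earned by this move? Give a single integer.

Answer: 64

Derivation:
Slide down:
col 0: [32, 32, 32, 0] -> [0, 0, 32, 64]  score +64 (running 64)
col 1: [0, 64, 2, 0] -> [0, 0, 64, 2]  score +0 (running 64)
col 2: [16, 4, 16, 0] -> [0, 16, 4, 16]  score +0 (running 64)
col 3: [0, 32, 2, 0] -> [0, 0, 32, 2]  score +0 (running 64)
Board after move:
 0  0  0  0
 0  0 16  0
32 64  4 32
64  2 16  2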